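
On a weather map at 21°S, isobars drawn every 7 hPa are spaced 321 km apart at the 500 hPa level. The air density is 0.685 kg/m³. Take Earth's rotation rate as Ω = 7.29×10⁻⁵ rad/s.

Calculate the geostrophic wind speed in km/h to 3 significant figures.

219 km/h

Coriolis parameter at 21°S:
f = 2Ω sin φ = 2 × 7.29×10⁻⁵ × sin 21° = 5.23×10⁻⁵ s⁻¹
Pressure gradient: |∂P/∂n| = 700 Pa / 321000 m = 2.18×10⁻³ Pa/m
Geostrophic balance (pressure-gradient force = Coriolis force):
V_g = (1/(fρ)) |∂P/∂n| = 2.18×10⁻³ / (5.23×10⁻⁵ × 0.685) = 60.9 m/s
Converting: 60.9 m/s × 3.6 = 219 km/h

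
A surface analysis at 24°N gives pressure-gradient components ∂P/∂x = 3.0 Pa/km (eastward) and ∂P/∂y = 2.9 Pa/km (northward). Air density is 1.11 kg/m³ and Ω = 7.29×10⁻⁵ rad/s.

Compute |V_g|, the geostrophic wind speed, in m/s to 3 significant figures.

Coriolis parameter at 24°N:
f = 2Ω sin φ = 2 × 7.29×10⁻⁵ × sin 24° = 5.93×10⁻⁵ s⁻¹
Component geostrophic relations (x east, y north):
u_g = −(1/(fρ)) ∂P/∂y,  v_g = (1/(fρ)) ∂P/∂x
u_g = −(2.9×10⁻³)/(5.93×10⁻⁵ × 1.11) = −44.1 m/s;  v_g = (3.0×10⁻³)/(5.93×10⁻⁵ × 1.11) = 45.6 m/s
|V_g| = √(u_g² + v_g²) = 63.4 m/s

63.4 m/s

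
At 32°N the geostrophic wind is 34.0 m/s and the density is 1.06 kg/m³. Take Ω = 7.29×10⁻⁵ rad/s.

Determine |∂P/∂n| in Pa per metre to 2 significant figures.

2.8×10⁻³ Pa/m

Coriolis parameter at 32°N:
f = 2Ω sin φ = 2 × 7.29×10⁻⁵ × sin 32° = 7.73×10⁻⁵ s⁻¹
Geostrophic balance rearranged: |∂P/∂n| = f ρ V_g
|∂P/∂n| = 7.73×10⁻⁵ × 1.06 × 34.0 = 2.78×10⁻³ Pa/m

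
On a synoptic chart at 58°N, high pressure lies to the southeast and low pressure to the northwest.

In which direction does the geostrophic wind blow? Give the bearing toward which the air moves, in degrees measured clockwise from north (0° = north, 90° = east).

045°

The pressure-gradient force points toward the northwest (bearing 315°).
Geostrophic balance: in the Northern Hemisphere the Coriolis force deflects motion to the right, so the geostrophic wind blows 90° to the right of the pressure-gradient force (low pressure on the left).
Rotating 315° by 90° clockwise gives 045° — the wind blows toward the northeast.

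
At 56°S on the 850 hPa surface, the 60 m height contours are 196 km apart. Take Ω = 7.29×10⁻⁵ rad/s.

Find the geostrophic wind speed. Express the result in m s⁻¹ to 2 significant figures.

25 m s⁻¹

Coriolis parameter at 56°S:
f = 2Ω sin φ = 2 × 7.29×10⁻⁵ × sin 56° = 1.21×10⁻⁴ s⁻¹
Height gradient: |∂Z/∂n| = 60 m / 196000 m = 3.06×10⁻⁴
On a pressure surface, geostrophic balance gives V_g = (g/f)|∂Z/∂n|:
V_g = 9.81 × 3.06×10⁻⁴ / 1.21×10⁻⁴ = 24.8 m/s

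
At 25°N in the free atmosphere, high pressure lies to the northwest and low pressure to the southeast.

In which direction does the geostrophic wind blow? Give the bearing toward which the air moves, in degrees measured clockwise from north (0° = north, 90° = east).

The pressure-gradient force points toward the southeast (bearing 135°).
Geostrophic balance: in the Northern Hemisphere the Coriolis force deflects motion to the right, so the geostrophic wind blows 90° to the right of the pressure-gradient force (low pressure on the left).
Rotating 135° by 90° clockwise gives 225° — the wind blows toward the southwest.

225°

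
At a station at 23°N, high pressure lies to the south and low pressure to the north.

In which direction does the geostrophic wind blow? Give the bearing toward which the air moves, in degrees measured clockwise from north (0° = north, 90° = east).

090°

The pressure-gradient force points toward the north (bearing 000°).
Geostrophic balance: in the Northern Hemisphere the Coriolis force deflects motion to the right, so the geostrophic wind blows 90° to the right of the pressure-gradient force (low pressure on the left).
Rotating 000° by 90° clockwise gives 090° — the wind blows toward the east.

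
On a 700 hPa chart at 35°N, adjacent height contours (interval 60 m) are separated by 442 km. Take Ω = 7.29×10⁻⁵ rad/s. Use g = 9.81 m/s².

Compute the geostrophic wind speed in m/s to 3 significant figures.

15.9 m/s

Coriolis parameter at 35°N:
f = 2Ω sin φ = 2 × 7.29×10⁻⁵ × sin 35° = 8.36×10⁻⁵ s⁻¹
Height gradient: |∂Z/∂n| = 60 m / 442000 m = 1.36×10⁻⁴
On a pressure surface, geostrophic balance gives V_g = (g/f)|∂Z/∂n|:
V_g = 9.81 × 1.36×10⁻⁴ / 8.36×10⁻⁵ = 15.9 m/s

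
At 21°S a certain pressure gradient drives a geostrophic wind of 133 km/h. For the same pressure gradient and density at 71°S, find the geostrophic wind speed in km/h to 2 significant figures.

With the same pressure gradient and density, V_g ∝ 1/f ∝ 1/sin φ.
V₂ = V₁ · sin φ₁ / sin φ₂ = 133 × sin 21° / sin 71°
V₂ = 133 × 0.3584/0.9455 = 50 km/h

50 km/h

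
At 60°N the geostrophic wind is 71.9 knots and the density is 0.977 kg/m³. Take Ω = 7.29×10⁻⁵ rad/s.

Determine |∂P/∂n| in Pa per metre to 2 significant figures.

4.6×10⁻³ Pa/m

Coriolis parameter at 60°N:
f = 2Ω sin φ = 2 × 7.29×10⁻⁵ × sin 60° = 1.26×10⁻⁴ s⁻¹
Wind speed in SI: 71.9 knots = 37.0 m/s
Geostrophic balance rearranged: |∂P/∂n| = f ρ V_g
|∂P/∂n| = 1.26×10⁻⁴ × 0.977 × 37.0 = 4.56×10⁻³ Pa/m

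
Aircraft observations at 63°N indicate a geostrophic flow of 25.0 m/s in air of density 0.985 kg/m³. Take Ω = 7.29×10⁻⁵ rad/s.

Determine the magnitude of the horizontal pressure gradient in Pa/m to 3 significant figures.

Coriolis parameter at 63°N:
f = 2Ω sin φ = 2 × 7.29×10⁻⁵ × sin 63° = 1.30×10⁻⁴ s⁻¹
Geostrophic balance rearranged: |∂P/∂n| = f ρ V_g
|∂P/∂n| = 1.30×10⁻⁴ × 0.985 × 25.0 = 3.20×10⁻³ Pa/m

3.20×10⁻³ Pa/m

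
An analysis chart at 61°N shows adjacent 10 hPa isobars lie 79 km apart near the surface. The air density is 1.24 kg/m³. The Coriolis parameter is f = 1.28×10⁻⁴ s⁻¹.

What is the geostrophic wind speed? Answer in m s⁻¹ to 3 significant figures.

79.8 m s⁻¹

Pressure gradient: |∂P/∂n| = 1000 Pa / 79000 m = 1.27×10⁻² Pa/m
Geostrophic balance (pressure-gradient force = Coriolis force):
V_g = (1/(fρ)) |∂P/∂n| = 1.27×10⁻² / (1.28×10⁻⁴ × 1.24) = 79.8 m/s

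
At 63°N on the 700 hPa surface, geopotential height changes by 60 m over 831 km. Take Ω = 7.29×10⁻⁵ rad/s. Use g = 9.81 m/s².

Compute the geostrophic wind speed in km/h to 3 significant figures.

19.6 km/h

Coriolis parameter at 63°N:
f = 2Ω sin φ = 2 × 7.29×10⁻⁵ × sin 63° = 1.30×10⁻⁴ s⁻¹
Height gradient: |∂Z/∂n| = 60 m / 831000 m = 7.22×10⁻⁵
On a pressure surface, geostrophic balance gives V_g = (g/f)|∂Z/∂n|:
V_g = 9.81 × 7.22×10⁻⁵ / 1.30×10⁻⁴ = 5.45 m/s
Converting: 5.45 m/s × 3.6 = 19.6 km/h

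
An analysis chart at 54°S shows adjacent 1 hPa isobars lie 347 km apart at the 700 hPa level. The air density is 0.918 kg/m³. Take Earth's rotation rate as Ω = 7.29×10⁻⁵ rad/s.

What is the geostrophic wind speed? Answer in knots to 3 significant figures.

5.17 knots

Coriolis parameter at 54°S:
f = 2Ω sin φ = 2 × 7.29×10⁻⁵ × sin 54° = 1.18×10⁻⁴ s⁻¹
Pressure gradient: |∂P/∂n| = 100 Pa / 347000 m = 2.88×10⁻⁴ Pa/m
Geostrophic balance (pressure-gradient force = Coriolis force):
V_g = (1/(fρ)) |∂P/∂n| = 2.88×10⁻⁴ / (1.18×10⁻⁴ × 0.918) = 2.66 m/s
Converting: 2.66 m/s × 1.944 = 5.17 knots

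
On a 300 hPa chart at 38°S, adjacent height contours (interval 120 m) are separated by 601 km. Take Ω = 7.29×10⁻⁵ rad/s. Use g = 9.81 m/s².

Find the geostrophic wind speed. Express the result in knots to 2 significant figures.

Coriolis parameter at 38°S:
f = 2Ω sin φ = 2 × 7.29×10⁻⁵ × sin 38° = 8.98×10⁻⁵ s⁻¹
Height gradient: |∂Z/∂n| = 120 m / 601000 m = 2.00×10⁻⁴
On a pressure surface, geostrophic balance gives V_g = (g/f)|∂Z/∂n|:
V_g = 9.81 × 2.00×10⁻⁴ / 8.98×10⁻⁵ = 21.8 m/s
Converting: 21.8 m/s × 1.944 = 42 knots

42 knots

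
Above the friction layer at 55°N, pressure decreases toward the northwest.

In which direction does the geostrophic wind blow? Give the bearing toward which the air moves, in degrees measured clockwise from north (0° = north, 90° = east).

The pressure-gradient force points toward the northwest (bearing 315°).
Geostrophic balance: in the Northern Hemisphere the Coriolis force deflects motion to the right, so the geostrophic wind blows 90° to the right of the pressure-gradient force (low pressure on the left).
Rotating 315° by 90° clockwise gives 045° — the wind blows toward the northeast.

045°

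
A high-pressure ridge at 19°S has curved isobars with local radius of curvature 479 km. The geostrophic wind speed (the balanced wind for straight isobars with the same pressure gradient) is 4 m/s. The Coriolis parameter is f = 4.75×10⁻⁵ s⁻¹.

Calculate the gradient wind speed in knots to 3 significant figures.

Around a high, pressure-gradient force acts outward with centrifugal, so Coriolis balances both:
fV = (1/ρ)|∂P/∂n| + V²/R  →  V² − fR·V + fR·V_g = 0
With fR = 4.75×10⁻⁵ × 479×10³ m = 22.8 m/s:
V = [fR − √((fR)² − 4 fR V_g)]/2 = [22.8 − √(22.8² − 4×22.8×4)]/2 = 5.18 m/s
Supergeostrophic (V > V_g = 4 m/s), as expected around a high.
Converting: 5.18 m/s × 1.944 = 10.1 knots

10.1 knots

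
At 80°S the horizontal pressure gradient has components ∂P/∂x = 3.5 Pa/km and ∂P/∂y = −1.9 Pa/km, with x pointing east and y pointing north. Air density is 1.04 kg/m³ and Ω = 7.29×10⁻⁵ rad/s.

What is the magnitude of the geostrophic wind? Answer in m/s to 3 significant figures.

Coriolis parameter at 80°S:
f = 2Ω sin φ = 2 × 7.29×10⁻⁵ × sin 80° = 1.44×10⁻⁴ s⁻¹
In the Southern Hemisphere f is negative: f = −1.44×10⁻⁴ s⁻¹.
Component geostrophic relations (x east, y north):
u_g = −(1/(fρ)) ∂P/∂y,  v_g = (1/(fρ)) ∂P/∂x
u_g = −(−1.9×10⁻³)/(−1.44×10⁻⁴ × 1.04) = −12.7 m/s;  v_g = (3.5×10⁻³)/(−1.44×10⁻⁴ × 1.04) = −23.4 m/s
|V_g| = √(u_g² + v_g²) = 26.7 m/s

26.7 m/s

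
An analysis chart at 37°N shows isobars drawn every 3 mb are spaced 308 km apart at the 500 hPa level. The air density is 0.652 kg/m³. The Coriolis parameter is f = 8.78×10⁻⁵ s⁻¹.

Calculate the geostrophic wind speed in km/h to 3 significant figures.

Pressure gradient: |∂P/∂n| = 300 Pa / 308000 m = 9.74×10⁻⁴ Pa/m
Geostrophic balance (pressure-gradient force = Coriolis force):
V_g = (1/(fρ)) |∂P/∂n| = 9.74×10⁻⁴ / (8.78×10⁻⁵ × 0.652) = 17.0 m/s
Converting: 17.0 m/s × 3.6 = 61.3 km/h

61.3 km/h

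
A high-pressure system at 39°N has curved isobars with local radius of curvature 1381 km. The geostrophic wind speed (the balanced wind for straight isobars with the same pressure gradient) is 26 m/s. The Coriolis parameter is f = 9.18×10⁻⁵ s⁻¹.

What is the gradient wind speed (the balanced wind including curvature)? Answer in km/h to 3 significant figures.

Around a high, pressure-gradient force acts outward with centrifugal, so Coriolis balances both:
fV = (1/ρ)|∂P/∂n| + V²/R  →  V² − fR·V + fR·V_g = 0
With fR = 9.18×10⁻⁵ × 1381×10³ m = 127 m/s:
V = [fR − √((fR)² − 4 fR V_g)]/2 = [127 − √(127² − 4×127×26)]/2 = 36.5 m/s
Supergeostrophic (V > V_g = 26 m/s), as expected around a high.
Converting: 36.5 m/s × 3.6 = 131 km/h

131 km/h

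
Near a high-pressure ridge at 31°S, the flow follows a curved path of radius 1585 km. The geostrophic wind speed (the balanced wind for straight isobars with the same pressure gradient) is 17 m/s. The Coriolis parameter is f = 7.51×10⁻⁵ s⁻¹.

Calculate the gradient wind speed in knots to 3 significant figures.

Around a high, pressure-gradient force acts outward with centrifugal, so Coriolis balances both:
fV = (1/ρ)|∂P/∂n| + V²/R  →  V² − fR·V + fR·V_g = 0
With fR = 7.51×10⁻⁵ × 1585×10³ m = 119 m/s:
V = [fR − √((fR)² − 4 fR V_g)]/2 = [119 − √(119² − 4×119×17)]/2 = 20.5 m/s
Supergeostrophic (V > V_g = 17 m/s), as expected around a high.
Converting: 20.5 m/s × 1.944 = 39.9 knots

39.9 knots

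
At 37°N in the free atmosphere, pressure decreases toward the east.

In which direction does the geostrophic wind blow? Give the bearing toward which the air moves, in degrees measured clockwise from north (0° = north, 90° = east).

The pressure-gradient force points toward the east (bearing 090°).
Geostrophic balance: in the Northern Hemisphere the Coriolis force deflects motion to the right, so the geostrophic wind blows 90° to the right of the pressure-gradient force (low pressure on the left).
Rotating 090° by 90° clockwise gives 180° — the wind blows toward the south.

180°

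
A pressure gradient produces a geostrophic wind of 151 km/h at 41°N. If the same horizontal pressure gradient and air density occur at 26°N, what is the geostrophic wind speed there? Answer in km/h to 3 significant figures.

With the same pressure gradient and density, V_g ∝ 1/f ∝ 1/sin φ.
V₂ = V₁ · sin φ₁ / sin φ₂ = 151 × sin 41° / sin 26°
V₂ = 151 × 0.6561/0.4384 = 226 km/h

226 km/h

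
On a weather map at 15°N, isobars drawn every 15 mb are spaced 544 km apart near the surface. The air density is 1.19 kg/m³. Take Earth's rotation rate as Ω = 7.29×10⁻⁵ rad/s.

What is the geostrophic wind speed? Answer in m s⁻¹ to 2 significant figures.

61 m s⁻¹

Coriolis parameter at 15°N:
f = 2Ω sin φ = 2 × 7.29×10⁻⁵ × sin 15° = 3.77×10⁻⁵ s⁻¹
Pressure gradient: |∂P/∂n| = 1500 Pa / 544000 m = 2.76×10⁻³ Pa/m
Geostrophic balance (pressure-gradient force = Coriolis force):
V_g = (1/(fρ)) |∂P/∂n| = 2.76×10⁻³ / (3.77×10⁻⁵ × 1.19) = 61.4 m/s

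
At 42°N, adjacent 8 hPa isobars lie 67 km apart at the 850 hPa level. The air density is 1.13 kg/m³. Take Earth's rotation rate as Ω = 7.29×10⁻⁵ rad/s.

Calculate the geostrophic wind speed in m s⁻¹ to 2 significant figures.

110 m s⁻¹

Coriolis parameter at 42°N:
f = 2Ω sin φ = 2 × 7.29×10⁻⁵ × sin 42° = 9.76×10⁻⁵ s⁻¹
Pressure gradient: |∂P/∂n| = 800 Pa / 67000 m = 1.19×10⁻² Pa/m
Geostrophic balance (pressure-gradient force = Coriolis force):
V_g = (1/(fρ)) |∂P/∂n| = 1.19×10⁻² / (9.76×10⁻⁵ × 1.13) = 108 m/s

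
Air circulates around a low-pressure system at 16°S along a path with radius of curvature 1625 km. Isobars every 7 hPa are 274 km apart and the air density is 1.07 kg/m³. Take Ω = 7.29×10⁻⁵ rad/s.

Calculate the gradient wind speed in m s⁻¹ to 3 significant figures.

37.7 m s⁻¹

Coriolis parameter at 16°S:
f = 2Ω sin φ = 2 × 7.29×10⁻⁵ × sin 16° = 4.02×10⁻⁵ s⁻¹
Pressure gradient: |∂P/∂n| = 700 Pa / 274000 m = 2.55×10⁻³ Pa/m
Geostrophic speed: V_g = |∂P/∂n|/(fρ) = 2.55×10⁻³/(4.02×10⁻⁵ × 1.07) = 59.4 m/s
Around a low, centrifugal force acts outward with Coriolis, so pressure-gradient force balances both:
(1/ρ)|∂P/∂n| = fV + V²/R  →  V² + fR·V − fR·V_g = 0
With fR = 4.02×10⁻⁵ × 1625×10³ m = 65.3 m/s:
V = [−fR + √((fR)² + 4 fR V_g)]/2 = [−65.3 + √(65.3² + 4×65.3×59.4)]/2 = 37.7 m/s
Subgeostrophic (V < V_g = 59.4 m/s), as expected around a low.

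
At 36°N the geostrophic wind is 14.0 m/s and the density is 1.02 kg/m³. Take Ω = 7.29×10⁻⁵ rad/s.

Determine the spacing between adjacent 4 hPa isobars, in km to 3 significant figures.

Coriolis parameter at 36°N:
f = 2Ω sin φ = 2 × 7.29×10⁻⁵ × sin 36° = 8.57×10⁻⁵ s⁻¹
Geostrophic balance rearranged: |∂P/∂n| = f ρ V_g
|∂P/∂n| = 8.57×10⁻⁵ × 1.02 × 14.0 = 1.22×10⁻³ Pa/m
Isobar spacing: Δn = ΔP/|∂P/∂n| = 400 Pa / 1.22×10⁻³ Pa/m = 326855 m ≈ 327 km

327 km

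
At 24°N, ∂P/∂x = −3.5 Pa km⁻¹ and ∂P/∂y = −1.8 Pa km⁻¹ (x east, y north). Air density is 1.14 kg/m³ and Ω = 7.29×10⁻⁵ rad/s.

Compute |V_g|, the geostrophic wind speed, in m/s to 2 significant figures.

Coriolis parameter at 24°N:
f = 2Ω sin φ = 2 × 7.29×10⁻⁵ × sin 24° = 5.93×10⁻⁵ s⁻¹
Component geostrophic relations (x east, y north):
u_g = −(1/(fρ)) ∂P/∂y,  v_g = (1/(fρ)) ∂P/∂x
u_g = −(−1.8×10⁻³)/(5.93×10⁻⁵ × 1.14) = 26.6 m/s;  v_g = (−3.5×10⁻³)/(5.93×10⁻⁵ × 1.14) = −51.8 m/s
|V_g| = √(u_g² + v_g²) = 58.2 m/s

58 m/s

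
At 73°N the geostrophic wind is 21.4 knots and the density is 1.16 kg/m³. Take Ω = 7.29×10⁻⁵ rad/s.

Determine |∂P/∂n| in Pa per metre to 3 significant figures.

1.78×10⁻³ Pa/m

Coriolis parameter at 73°N:
f = 2Ω sin φ = 2 × 7.29×10⁻⁵ × sin 73° = 1.39×10⁻⁴ s⁻¹
Wind speed in SI: 21.4 knots = 11.0 m/s
Geostrophic balance rearranged: |∂P/∂n| = f ρ V_g
|∂P/∂n| = 1.39×10⁻⁴ × 1.16 × 11.0 = 1.78×10⁻³ Pa/m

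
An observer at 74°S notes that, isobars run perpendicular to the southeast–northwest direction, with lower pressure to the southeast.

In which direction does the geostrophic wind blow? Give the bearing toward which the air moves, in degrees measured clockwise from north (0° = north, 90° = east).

The pressure-gradient force points toward the southeast (bearing 135°).
Geostrophic balance: in the Southern Hemisphere the Coriolis force deflects motion to the left, so the geostrophic wind blows 90° to the left of the pressure-gradient force (low pressure on the right).
Rotating 135° by 90° counterclockwise gives 045° — the wind blows toward the northeast.

045°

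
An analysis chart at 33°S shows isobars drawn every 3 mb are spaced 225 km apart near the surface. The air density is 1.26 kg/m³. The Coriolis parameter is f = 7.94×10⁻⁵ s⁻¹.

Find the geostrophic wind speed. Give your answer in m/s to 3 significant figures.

13.3 m/s

Pressure gradient: |∂P/∂n| = 300 Pa / 225000 m = 1.33×10⁻³ Pa/m
Geostrophic balance (pressure-gradient force = Coriolis force):
V_g = (1/(fρ)) |∂P/∂n| = 1.33×10⁻³ / (7.94×10⁻⁵ × 1.26) = 13.3 m/s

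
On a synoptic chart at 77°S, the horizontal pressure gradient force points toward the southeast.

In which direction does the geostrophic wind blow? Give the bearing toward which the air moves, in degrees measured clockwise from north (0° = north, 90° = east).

045°

The pressure-gradient force points toward the southeast (bearing 135°).
Geostrophic balance: in the Southern Hemisphere the Coriolis force deflects motion to the left, so the geostrophic wind blows 90° to the left of the pressure-gradient force (low pressure on the right).
Rotating 135° by 90° counterclockwise gives 045° — the wind blows toward the northeast.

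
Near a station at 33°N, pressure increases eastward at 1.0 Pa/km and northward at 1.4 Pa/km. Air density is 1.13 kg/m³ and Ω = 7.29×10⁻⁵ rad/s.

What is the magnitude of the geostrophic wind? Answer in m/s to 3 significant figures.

Coriolis parameter at 33°N:
f = 2Ω sin φ = 2 × 7.29×10⁻⁵ × sin 33° = 7.94×10⁻⁵ s⁻¹
Component geostrophic relations (x east, y north):
u_g = −(1/(fρ)) ∂P/∂y,  v_g = (1/(fρ)) ∂P/∂x
u_g = −(1.4×10⁻³)/(7.94×10⁻⁵ × 1.13) = −15.6 m/s;  v_g = (1.0×10⁻³)/(7.94×10⁻⁵ × 1.13) = 11.1 m/s
|V_g| = √(u_g² + v_g²) = 19.2 m/s

19.2 m/s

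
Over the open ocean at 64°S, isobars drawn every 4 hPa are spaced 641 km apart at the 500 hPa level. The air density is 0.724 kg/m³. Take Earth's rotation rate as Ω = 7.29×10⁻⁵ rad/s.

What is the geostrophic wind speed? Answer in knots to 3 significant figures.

Coriolis parameter at 64°S:
f = 2Ω sin φ = 2 × 7.29×10⁻⁵ × sin 64° = 1.31×10⁻⁴ s⁻¹
Pressure gradient: |∂P/∂n| = 400 Pa / 641000 m = 6.24×10⁻⁴ Pa/m
Geostrophic balance (pressure-gradient force = Coriolis force):
V_g = (1/(fρ)) |∂P/∂n| = 6.24×10⁻⁴ / (1.31×10⁻⁴ × 0.724) = 6.58 m/s
Converting: 6.58 m/s × 1.944 = 12.8 knots

12.8 knots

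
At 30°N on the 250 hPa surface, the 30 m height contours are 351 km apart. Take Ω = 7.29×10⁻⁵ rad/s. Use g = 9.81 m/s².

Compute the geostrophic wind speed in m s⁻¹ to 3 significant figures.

11.5 m s⁻¹

Coriolis parameter at 30°N:
f = 2Ω sin φ = 2 × 7.29×10⁻⁵ × sin 30° = 7.29×10⁻⁵ s⁻¹
Height gradient: |∂Z/∂n| = 30 m / 351000 m = 8.55×10⁻⁵
On a pressure surface, geostrophic balance gives V_g = (g/f)|∂Z/∂n|:
V_g = 9.81 × 8.55×10⁻⁵ / 7.29×10⁻⁵ = 11.5 m/s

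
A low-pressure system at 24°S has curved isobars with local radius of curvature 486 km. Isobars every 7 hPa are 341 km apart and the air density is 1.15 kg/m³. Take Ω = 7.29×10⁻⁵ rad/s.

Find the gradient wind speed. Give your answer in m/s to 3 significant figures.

Coriolis parameter at 24°S:
f = 2Ω sin φ = 2 × 7.29×10⁻⁵ × sin 24° = 5.93×10⁻⁵ s⁻¹
Pressure gradient: |∂P/∂n| = 700 Pa / 341000 m = 2.05×10⁻³ Pa/m
Geostrophic speed: V_g = |∂P/∂n|/(fρ) = 2.05×10⁻³/(5.93×10⁻⁵ × 1.15) = 30.1 m/s
Around a low, centrifugal force acts outward with Coriolis, so pressure-gradient force balances both:
(1/ρ)|∂P/∂n| = fV + V²/R  →  V² + fR·V − fR·V_g = 0
With fR = 5.93×10⁻⁵ × 486×10³ m = 28.8 m/s:
V = [−fR + √((fR)² + 4 fR V_g)]/2 = [−28.8 + √(28.8² + 4×28.8×30.1)]/2 = 18.4 m/s
Subgeostrophic (V < V_g = 30.1 m/s), as expected around a low.

18.4 m/s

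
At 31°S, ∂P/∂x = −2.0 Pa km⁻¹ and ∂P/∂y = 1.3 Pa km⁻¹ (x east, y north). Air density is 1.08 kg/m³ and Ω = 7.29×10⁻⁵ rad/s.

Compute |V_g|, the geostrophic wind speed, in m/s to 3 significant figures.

29.4 m/s

Coriolis parameter at 31°S:
f = 2Ω sin φ = 2 × 7.29×10⁻⁵ × sin 31° = 7.51×10⁻⁵ s⁻¹
In the Southern Hemisphere f is negative: f = −7.51×10⁻⁵ s⁻¹.
Component geostrophic relations (x east, y north):
u_g = −(1/(fρ)) ∂P/∂y,  v_g = (1/(fρ)) ∂P/∂x
u_g = −(1.3×10⁻³)/(−7.51×10⁻⁵ × 1.08) = 16.0 m/s;  v_g = (−2.0×10⁻³)/(−7.51×10⁻⁵ × 1.08) = 24.7 m/s
|V_g| = √(u_g² + v_g²) = 29.4 m/s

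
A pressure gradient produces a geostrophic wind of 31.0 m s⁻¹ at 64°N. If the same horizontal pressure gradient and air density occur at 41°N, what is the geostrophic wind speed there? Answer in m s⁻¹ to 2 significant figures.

With the same pressure gradient and density, V_g ∝ 1/f ∝ 1/sin φ.
V₂ = V₁ · sin φ₁ / sin φ₂ = 31.0 × sin 64° / sin 41°
V₂ = 31.0 × 0.8988/0.6561 = 42 m s⁻¹

42 m s⁻¹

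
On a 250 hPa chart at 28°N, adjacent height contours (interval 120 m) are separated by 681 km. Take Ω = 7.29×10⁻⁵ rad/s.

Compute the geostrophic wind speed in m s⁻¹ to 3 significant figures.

25.3 m s⁻¹

Coriolis parameter at 28°N:
f = 2Ω sin φ = 2 × 7.29×10⁻⁵ × sin 28° = 6.84×10⁻⁵ s⁻¹
Height gradient: |∂Z/∂n| = 120 m / 681000 m = 1.76×10⁻⁴
On a pressure surface, geostrophic balance gives V_g = (g/f)|∂Z/∂n|:
V_g = 9.81 × 1.76×10⁻⁴ / 6.84×10⁻⁵ = 25.3 m/s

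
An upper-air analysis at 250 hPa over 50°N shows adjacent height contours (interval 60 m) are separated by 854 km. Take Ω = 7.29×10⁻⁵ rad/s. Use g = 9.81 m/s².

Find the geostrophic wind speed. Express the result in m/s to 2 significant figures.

6.2 m/s

Coriolis parameter at 50°N:
f = 2Ω sin φ = 2 × 7.29×10⁻⁵ × sin 50° = 1.12×10⁻⁴ s⁻¹
Height gradient: |∂Z/∂n| = 60 m / 854000 m = 7.03×10⁻⁵
On a pressure surface, geostrophic balance gives V_g = (g/f)|∂Z/∂n|:
V_g = 9.81 × 7.03×10⁻⁵ / 1.12×10⁻⁴ = 6.17 m/s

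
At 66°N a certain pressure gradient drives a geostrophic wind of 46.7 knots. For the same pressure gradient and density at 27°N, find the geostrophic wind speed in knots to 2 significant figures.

94 knots

With the same pressure gradient and density, V_g ∝ 1/f ∝ 1/sin φ.
V₂ = V₁ · sin φ₁ / sin φ₂ = 46.7 × sin 66° / sin 27°
V₂ = 46.7 × 0.9135/0.4540 = 94 knots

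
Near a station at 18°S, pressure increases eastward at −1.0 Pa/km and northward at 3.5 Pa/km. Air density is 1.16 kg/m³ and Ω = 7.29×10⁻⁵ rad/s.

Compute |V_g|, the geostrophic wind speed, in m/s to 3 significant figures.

69.6 m/s

Coriolis parameter at 18°S:
f = 2Ω sin φ = 2 × 7.29×10⁻⁵ × sin 18° = 4.51×10⁻⁵ s⁻¹
In the Southern Hemisphere f is negative: f = −4.51×10⁻⁵ s⁻¹.
Component geostrophic relations (x east, y north):
u_g = −(1/(fρ)) ∂P/∂y,  v_g = (1/(fρ)) ∂P/∂x
u_g = −(3.5×10⁻³)/(−4.51×10⁻⁵ × 1.16) = 67.0 m/s;  v_g = (−1.0×10⁻³)/(−4.51×10⁻⁵ × 1.16) = 19.1 m/s
|V_g| = √(u_g² + v_g²) = 69.6 m/s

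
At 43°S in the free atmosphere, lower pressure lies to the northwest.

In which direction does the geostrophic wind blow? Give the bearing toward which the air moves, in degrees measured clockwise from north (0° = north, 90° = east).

The pressure-gradient force points toward the northwest (bearing 315°).
Geostrophic balance: in the Southern Hemisphere the Coriolis force deflects motion to the left, so the geostrophic wind blows 90° to the left of the pressure-gradient force (low pressure on the right).
Rotating 315° by 90° counterclockwise gives 225° — the wind blows toward the southwest.

225°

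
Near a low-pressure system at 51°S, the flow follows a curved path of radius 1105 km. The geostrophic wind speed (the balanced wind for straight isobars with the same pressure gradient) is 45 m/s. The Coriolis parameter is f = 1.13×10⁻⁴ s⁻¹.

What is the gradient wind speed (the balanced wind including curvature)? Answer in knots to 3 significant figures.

Around a low, centrifugal force acts outward with Coriolis, so pressure-gradient force balances both:
(1/ρ)|∂P/∂n| = fV + V²/R  →  V² + fR·V − fR·V_g = 0
With fR = 1.13×10⁻⁴ × 1105×10³ m = 125 m/s:
V = [−fR + √((fR)² + 4 fR V_g)]/2 = [−125 + √(125² + 4×125×45)]/2 = 35.1 m/s
Subgeostrophic (V < V_g = 45 m/s), as expected around a low.
Converting: 35.1 m/s × 1.944 = 68.3 knots

68.3 knots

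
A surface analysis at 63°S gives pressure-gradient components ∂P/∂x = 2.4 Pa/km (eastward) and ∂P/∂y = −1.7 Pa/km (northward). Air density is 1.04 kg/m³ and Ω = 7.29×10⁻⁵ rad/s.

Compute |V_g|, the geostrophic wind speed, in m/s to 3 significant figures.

Coriolis parameter at 63°S:
f = 2Ω sin φ = 2 × 7.29×10⁻⁵ × sin 63° = 1.30×10⁻⁴ s⁻¹
In the Southern Hemisphere f is negative: f = −1.30×10⁻⁴ s⁻¹.
Component geostrophic relations (x east, y north):
u_g = −(1/(fρ)) ∂P/∂y,  v_g = (1/(fρ)) ∂P/∂x
u_g = −(−1.7×10⁻³)/(−1.30×10⁻⁴ × 1.04) = −12.6 m/s;  v_g = (2.4×10⁻³)/(−1.30×10⁻⁴ × 1.04) = −17.8 m/s
|V_g| = √(u_g² + v_g²) = 21.8 m/s

21.8 m/s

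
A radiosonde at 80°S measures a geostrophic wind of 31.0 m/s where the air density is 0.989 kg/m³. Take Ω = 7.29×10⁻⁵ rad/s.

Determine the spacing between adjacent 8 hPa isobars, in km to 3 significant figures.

Coriolis parameter at 80°S:
f = 2Ω sin φ = 2 × 7.29×10⁻⁵ × sin 80° = 1.44×10⁻⁴ s⁻¹
Geostrophic balance rearranged: |∂P/∂n| = f ρ V_g
|∂P/∂n| = 1.44×10⁻⁴ × 0.989 × 31.0 = 4.40×10⁻³ Pa/m
Isobar spacing: Δn = ΔP/|∂P/∂n| = 800 Pa / 4.40×10⁻³ Pa/m = 181728 m ≈ 182 km

182 km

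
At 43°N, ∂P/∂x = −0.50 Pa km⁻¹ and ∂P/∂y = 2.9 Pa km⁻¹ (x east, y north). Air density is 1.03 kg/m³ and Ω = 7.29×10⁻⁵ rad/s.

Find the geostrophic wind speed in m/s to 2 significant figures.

Coriolis parameter at 43°N:
f = 2Ω sin φ = 2 × 7.29×10⁻⁵ × sin 43° = 9.94×10⁻⁵ s⁻¹
Component geostrophic relations (x east, y north):
u_g = −(1/(fρ)) ∂P/∂y,  v_g = (1/(fρ)) ∂P/∂x
u_g = −(2.9×10⁻³)/(9.94×10⁻⁵ × 1.03) = −28.3 m/s;  v_g = (−0.50×10⁻³)/(9.94×10⁻⁵ × 1.03) = −4.88 m/s
|V_g| = √(u_g² + v_g²) = 28.7 m/s

29 m/s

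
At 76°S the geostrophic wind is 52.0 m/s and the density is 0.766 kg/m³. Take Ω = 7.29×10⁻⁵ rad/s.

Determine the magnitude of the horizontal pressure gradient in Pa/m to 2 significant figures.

Coriolis parameter at 76°S:
f = 2Ω sin φ = 2 × 7.29×10⁻⁵ × sin 76° = 1.41×10⁻⁴ s⁻¹
Geostrophic balance rearranged: |∂P/∂n| = f ρ V_g
|∂P/∂n| = 1.41×10⁻⁴ × 0.766 × 52.0 = 5.63×10⁻³ Pa/m

5.6×10⁻³ Pa/m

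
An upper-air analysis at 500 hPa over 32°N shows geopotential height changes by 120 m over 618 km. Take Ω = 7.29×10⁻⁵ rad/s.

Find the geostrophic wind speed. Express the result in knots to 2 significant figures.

48 knots

Coriolis parameter at 32°N:
f = 2Ω sin φ = 2 × 7.29×10⁻⁵ × sin 32° = 7.73×10⁻⁵ s⁻¹
Height gradient: |∂Z/∂n| = 120 m / 618000 m = 1.94×10⁻⁴
On a pressure surface, geostrophic balance gives V_g = (g/f)|∂Z/∂n|:
V_g = 9.81 × 1.94×10⁻⁴ / 7.73×10⁻⁵ = 24.7 m/s
Converting: 24.7 m/s × 1.944 = 48 knots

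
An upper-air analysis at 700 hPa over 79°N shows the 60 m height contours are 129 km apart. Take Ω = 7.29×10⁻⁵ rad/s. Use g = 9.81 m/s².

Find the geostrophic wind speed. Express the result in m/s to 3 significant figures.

Coriolis parameter at 79°N:
f = 2Ω sin φ = 2 × 7.29×10⁻⁵ × sin 79° = 1.43×10⁻⁴ s⁻¹
Height gradient: |∂Z/∂n| = 60 m / 129000 m = 4.65×10⁻⁴
On a pressure surface, geostrophic balance gives V_g = (g/f)|∂Z/∂n|:
V_g = 9.81 × 4.65×10⁻⁴ / 1.43×10⁻⁴ = 31.9 m/s

31.9 m/s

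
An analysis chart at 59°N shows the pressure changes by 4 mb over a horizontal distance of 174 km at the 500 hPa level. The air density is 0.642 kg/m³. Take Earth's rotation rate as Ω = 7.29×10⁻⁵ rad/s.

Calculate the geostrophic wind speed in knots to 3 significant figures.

Coriolis parameter at 59°N:
f = 2Ω sin φ = 2 × 7.29×10⁻⁵ × sin 59° = 1.25×10⁻⁴ s⁻¹
Pressure gradient: |∂P/∂n| = 400 Pa / 174000 m = 2.30×10⁻³ Pa/m
Geostrophic balance (pressure-gradient force = Coriolis force):
V_g = (1/(fρ)) |∂P/∂n| = 2.30×10⁻³ / (1.25×10⁻⁴ × 0.642) = 28.7 m/s
Converting: 28.7 m/s × 1.944 = 55.7 knots

55.7 knots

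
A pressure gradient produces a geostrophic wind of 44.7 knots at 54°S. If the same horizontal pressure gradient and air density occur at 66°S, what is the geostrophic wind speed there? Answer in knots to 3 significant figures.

39.6 knots

With the same pressure gradient and density, V_g ∝ 1/f ∝ 1/sin φ.
V₂ = V₁ · sin φ₁ / sin φ₂ = 44.7 × sin 54° / sin 66°
V₂ = 44.7 × 0.8090/0.9135 = 39.6 knots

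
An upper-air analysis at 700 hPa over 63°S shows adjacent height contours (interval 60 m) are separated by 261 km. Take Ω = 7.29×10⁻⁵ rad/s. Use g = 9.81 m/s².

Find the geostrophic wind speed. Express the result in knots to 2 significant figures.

Coriolis parameter at 63°S:
f = 2Ω sin φ = 2 × 7.29×10⁻⁵ × sin 63° = 1.30×10⁻⁴ s⁻¹
Height gradient: |∂Z/∂n| = 60 m / 261000 m = 2.30×10⁻⁴
On a pressure surface, geostrophic balance gives V_g = (g/f)|∂Z/∂n|:
V_g = 9.81 × 2.30×10⁻⁴ / 1.30×10⁻⁴ = 17.4 m/s
Converting: 17.4 m/s × 1.944 = 34 knots

34 knots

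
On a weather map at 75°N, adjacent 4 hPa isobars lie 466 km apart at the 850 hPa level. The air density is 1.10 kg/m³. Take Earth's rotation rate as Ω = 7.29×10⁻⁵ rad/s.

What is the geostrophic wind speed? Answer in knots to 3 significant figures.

10.8 knots

Coriolis parameter at 75°N:
f = 2Ω sin φ = 2 × 7.29×10⁻⁵ × sin 75° = 1.41×10⁻⁴ s⁻¹
Pressure gradient: |∂P/∂n| = 400 Pa / 466000 m = 8.58×10⁻⁴ Pa/m
Geostrophic balance (pressure-gradient force = Coriolis force):
V_g = (1/(fρ)) |∂P/∂n| = 8.58×10⁻⁴ / (1.41×10⁻⁴ × 1.10) = 5.54 m/s
Converting: 5.54 m/s × 1.944 = 10.8 knots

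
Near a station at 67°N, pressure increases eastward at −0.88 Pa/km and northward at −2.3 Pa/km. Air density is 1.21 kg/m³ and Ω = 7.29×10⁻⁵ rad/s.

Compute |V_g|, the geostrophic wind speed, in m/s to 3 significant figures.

Coriolis parameter at 67°N:
f = 2Ω sin φ = 2 × 7.29×10⁻⁵ × sin 67° = 1.34×10⁻⁴ s⁻¹
Component geostrophic relations (x east, y north):
u_g = −(1/(fρ)) ∂P/∂y,  v_g = (1/(fρ)) ∂P/∂x
u_g = −(−2.3×10⁻³)/(1.34×10⁻⁴ × 1.21) = 14.2 m/s;  v_g = (−0.88×10⁻³)/(1.34×10⁻⁴ × 1.21) = −5.42 m/s
|V_g| = √(u_g² + v_g²) = 15.2 m/s

15.2 m/s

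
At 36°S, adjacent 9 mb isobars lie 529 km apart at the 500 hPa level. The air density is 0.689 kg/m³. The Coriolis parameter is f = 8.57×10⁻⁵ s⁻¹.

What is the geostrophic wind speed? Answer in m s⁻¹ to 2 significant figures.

Pressure gradient: |∂P/∂n| = 900 Pa / 529000 m = 1.70×10⁻³ Pa/m
Geostrophic balance (pressure-gradient force = Coriolis force):
V_g = (1/(fρ)) |∂P/∂n| = 1.70×10⁻³ / (8.57×10⁻⁵ × 0.689) = 28.8 m/s

29 m s⁻¹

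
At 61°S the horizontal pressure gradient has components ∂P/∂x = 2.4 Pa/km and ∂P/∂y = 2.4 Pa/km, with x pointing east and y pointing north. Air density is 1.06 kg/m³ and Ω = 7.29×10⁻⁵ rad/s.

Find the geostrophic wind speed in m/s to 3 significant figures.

Coriolis parameter at 61°S:
f = 2Ω sin φ = 2 × 7.29×10⁻⁵ × sin 61° = 1.28×10⁻⁴ s⁻¹
In the Southern Hemisphere f is negative: f = −1.28×10⁻⁴ s⁻¹.
Component geostrophic relations (x east, y north):
u_g = −(1/(fρ)) ∂P/∂y,  v_g = (1/(fρ)) ∂P/∂x
u_g = −(2.4×10⁻³)/(−1.28×10⁻⁴ × 1.06) = 17.8 m/s;  v_g = (2.4×10⁻³)/(−1.28×10⁻⁴ × 1.06) = −17.8 m/s
|V_g| = √(u_g² + v_g²) = 25.1 m/s

25.1 m/s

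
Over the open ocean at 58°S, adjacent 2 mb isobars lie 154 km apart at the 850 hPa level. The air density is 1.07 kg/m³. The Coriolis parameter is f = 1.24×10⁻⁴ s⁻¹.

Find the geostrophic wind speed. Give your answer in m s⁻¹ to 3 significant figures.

9.79 m s⁻¹

Pressure gradient: |∂P/∂n| = 200 Pa / 154000 m = 1.30×10⁻³ Pa/m
Geostrophic balance (pressure-gradient force = Coriolis force):
V_g = (1/(fρ)) |∂P/∂n| = 1.30×10⁻³ / (1.24×10⁻⁴ × 1.07) = 9.79 m/s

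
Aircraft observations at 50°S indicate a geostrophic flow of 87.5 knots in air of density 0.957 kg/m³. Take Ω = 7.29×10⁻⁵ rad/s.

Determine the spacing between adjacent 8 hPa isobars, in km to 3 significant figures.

166 km

Coriolis parameter at 50°S:
f = 2Ω sin φ = 2 × 7.29×10⁻⁵ × sin 50° = 1.12×10⁻⁴ s⁻¹
Wind speed in SI: 87.5 knots = 45.0 m/s
Geostrophic balance rearranged: |∂P/∂n| = f ρ V_g
|∂P/∂n| = 1.12×10⁻⁴ × 0.957 × 45.0 = 4.81×10⁻³ Pa/m
Isobar spacing: Δn = ΔP/|∂P/∂n| = 800 Pa / 4.81×10⁻³ Pa/m = 166272 m ≈ 166 km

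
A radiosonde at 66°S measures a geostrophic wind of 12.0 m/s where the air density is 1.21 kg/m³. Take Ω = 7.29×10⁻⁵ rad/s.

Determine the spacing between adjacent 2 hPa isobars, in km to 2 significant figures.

100 km

Coriolis parameter at 66°S:
f = 2Ω sin φ = 2 × 7.29×10⁻⁵ × sin 66° = 1.33×10⁻⁴ s⁻¹
Geostrophic balance rearranged: |∂P/∂n| = f ρ V_g
|∂P/∂n| = 1.33×10⁻⁴ × 1.21 × 12.0 = 1.93×10⁻³ Pa/m
Isobar spacing: Δn = ΔP/|∂P/∂n| = 200 Pa / 1.93×10⁻³ Pa/m = 103413 m ≈ 100 km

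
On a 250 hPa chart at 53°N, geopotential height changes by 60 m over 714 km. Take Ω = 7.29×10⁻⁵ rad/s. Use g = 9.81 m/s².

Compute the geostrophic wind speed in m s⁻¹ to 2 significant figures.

7.1 m s⁻¹

Coriolis parameter at 53°N:
f = 2Ω sin φ = 2 × 7.29×10⁻⁵ × sin 53° = 1.16×10⁻⁴ s⁻¹
Height gradient: |∂Z/∂n| = 60 m / 714000 m = 8.40×10⁻⁵
On a pressure surface, geostrophic balance gives V_g = (g/f)|∂Z/∂n|:
V_g = 9.81 × 8.40×10⁻⁵ / 1.16×10⁻⁴ = 7.08 m/s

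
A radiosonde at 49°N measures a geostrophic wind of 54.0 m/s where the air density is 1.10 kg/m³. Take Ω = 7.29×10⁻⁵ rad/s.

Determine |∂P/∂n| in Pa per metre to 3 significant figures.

Coriolis parameter at 49°N:
f = 2Ω sin φ = 2 × 7.29×10⁻⁵ × sin 49° = 1.10×10⁻⁴ s⁻¹
Geostrophic balance rearranged: |∂P/∂n| = f ρ V_g
|∂P/∂n| = 1.10×10⁻⁴ × 1.10 × 54.0 = 6.54×10⁻³ Pa/m

6.54×10⁻³ Pa/m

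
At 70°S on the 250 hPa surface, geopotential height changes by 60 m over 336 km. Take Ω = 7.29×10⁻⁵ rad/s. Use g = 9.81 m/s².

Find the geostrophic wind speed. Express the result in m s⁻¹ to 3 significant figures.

Coriolis parameter at 70°S:
f = 2Ω sin φ = 2 × 7.29×10⁻⁵ × sin 70° = 1.37×10⁻⁴ s⁻¹
Height gradient: |∂Z/∂n| = 60 m / 336000 m = 1.79×10⁻⁴
On a pressure surface, geostrophic balance gives V_g = (g/f)|∂Z/∂n|:
V_g = 9.81 × 1.79×10⁻⁴ / 1.37×10⁻⁴ = 12.8 m/s

12.8 m s⁻¹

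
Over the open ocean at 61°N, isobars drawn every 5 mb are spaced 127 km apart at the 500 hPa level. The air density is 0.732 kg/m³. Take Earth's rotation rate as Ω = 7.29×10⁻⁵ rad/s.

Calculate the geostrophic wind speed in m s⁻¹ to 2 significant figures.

42 m s⁻¹

Coriolis parameter at 61°N:
f = 2Ω sin φ = 2 × 7.29×10⁻⁵ × sin 61° = 1.28×10⁻⁴ s⁻¹
Pressure gradient: |∂P/∂n| = 500 Pa / 127000 m = 3.94×10⁻³ Pa/m
Geostrophic balance (pressure-gradient force = Coriolis force):
V_g = (1/(fρ)) |∂P/∂n| = 3.94×10⁻³ / (1.28×10⁻⁴ × 0.732) = 42.2 m/s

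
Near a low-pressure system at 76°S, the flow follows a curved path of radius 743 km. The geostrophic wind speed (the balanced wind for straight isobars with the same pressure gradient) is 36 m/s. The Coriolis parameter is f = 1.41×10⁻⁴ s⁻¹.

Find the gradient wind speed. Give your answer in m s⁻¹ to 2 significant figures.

Around a low, centrifugal force acts outward with Coriolis, so pressure-gradient force balances both:
(1/ρ)|∂P/∂n| = fV + V²/R  →  V² + fR·V − fR·V_g = 0
With fR = 1.41×10⁻⁴ × 743×10³ m = 105 m/s:
V = [−fR + √((fR)² + 4 fR V_g)]/2 = [−105 + √(105² + 4×105×36)]/2 = 28.3 m/s
Subgeostrophic (V < V_g = 36 m/s), as expected around a low.

28 m s⁻¹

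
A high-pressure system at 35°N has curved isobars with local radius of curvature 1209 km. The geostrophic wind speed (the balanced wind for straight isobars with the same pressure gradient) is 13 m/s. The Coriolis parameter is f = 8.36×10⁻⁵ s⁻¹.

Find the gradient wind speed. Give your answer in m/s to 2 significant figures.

Around a high, pressure-gradient force acts outward with centrifugal, so Coriolis balances both:
fV = (1/ρ)|∂P/∂n| + V²/R  →  V² − fR·V + fR·V_g = 0
With fR = 8.36×10⁻⁵ × 1209×10³ m = 101 m/s:
V = [fR − √((fR)² − 4 fR V_g)]/2 = [101 − √(101² − 4×101×13)]/2 = 15.3 m/s
Supergeostrophic (V > V_g = 13 m/s), as expected around a high.

15 m/s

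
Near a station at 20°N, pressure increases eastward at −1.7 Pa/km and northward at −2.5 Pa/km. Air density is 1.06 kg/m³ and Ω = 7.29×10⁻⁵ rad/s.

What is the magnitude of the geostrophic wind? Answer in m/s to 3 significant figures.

57.2 m/s

Coriolis parameter at 20°N:
f = 2Ω sin φ = 2 × 7.29×10⁻⁵ × sin 20° = 4.99×10⁻⁵ s⁻¹
Component geostrophic relations (x east, y north):
u_g = −(1/(fρ)) ∂P/∂y,  v_g = (1/(fρ)) ∂P/∂x
u_g = −(−2.5×10⁻³)/(4.99×10⁻⁵ × 1.06) = 47.3 m/s;  v_g = (−1.7×10⁻³)/(4.99×10⁻⁵ × 1.06) = −32.2 m/s
|V_g| = √(u_g² + v_g²) = 57.2 m/s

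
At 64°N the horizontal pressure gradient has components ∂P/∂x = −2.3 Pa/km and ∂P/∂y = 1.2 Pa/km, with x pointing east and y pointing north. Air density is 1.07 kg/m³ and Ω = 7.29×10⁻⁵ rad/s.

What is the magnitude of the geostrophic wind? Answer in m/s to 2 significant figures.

Coriolis parameter at 64°N:
f = 2Ω sin φ = 2 × 7.29×10⁻⁵ × sin 64° = 1.31×10⁻⁴ s⁻¹
Component geostrophic relations (x east, y north):
u_g = −(1/(fρ)) ∂P/∂y,  v_g = (1/(fρ)) ∂P/∂x
u_g = −(1.2×10⁻³)/(1.31×10⁻⁴ × 1.07) = −8.56 m/s;  v_g = (−2.3×10⁻³)/(1.31×10⁻⁴ × 1.07) = −16.4 m/s
|V_g| = √(u_g² + v_g²) = 18.5 m/s

19 m/s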